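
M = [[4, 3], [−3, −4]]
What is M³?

M² = [[7, 0], [0, 7]]
M³ = [[28, 21], [−21, −28]]

[[28, 21], [−21, −28]]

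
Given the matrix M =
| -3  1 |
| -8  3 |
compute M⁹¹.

M² = I (check: tr M = 0 and det M = -1), so M⁹¹ = M since 91 is odd.

[[-3, 1], [-8, 3]]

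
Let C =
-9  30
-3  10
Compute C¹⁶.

[[-9, 30], [-3, 10]]

C² = C (a projection; rank 1, trace 1), so C¹⁶ = C.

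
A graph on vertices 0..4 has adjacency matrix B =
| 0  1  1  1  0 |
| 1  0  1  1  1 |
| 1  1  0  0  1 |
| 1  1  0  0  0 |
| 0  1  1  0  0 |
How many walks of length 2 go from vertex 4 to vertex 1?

1

The number of length-2 walks from vertex 4 to vertex 1 is entry (4,1) of B², where B is the adjacency matrix.
B² = [[3, 2, 1, 1, 2], [2, 4, 2, 1, 1], [1, 2, 3, 2, 1], [1, 1, 2, 2, 1], [2, 1, 1, 1, 2]]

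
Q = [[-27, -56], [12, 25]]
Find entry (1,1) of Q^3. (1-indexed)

tr Q = -2 and det Q = -3, so the characteristic polynomial is λ² − (-2)λ + (-3) with roots 1 and -3.
Eigenvectors give P = [[-2, 7], [1, -3]] with P⁻¹ = [[3, 7], [1, 2]], and Q = P·diag(1, -3)·P⁻¹.
Then Q^3 = P·diag(1, -27)·P⁻¹ = [[-2, -189], [1, 81]] · [[3, 7], [1, 2]] = [[-195, -392], [84, 169]].

-195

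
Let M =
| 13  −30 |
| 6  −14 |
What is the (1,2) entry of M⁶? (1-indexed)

630

tr M = −1 and det M = −2, so the characteristic polynomial is λ² − (−1)λ + (−2) with roots 1 and −2.
Eigenvectors give P = [[5, 2], [2, 1]] with P⁻¹ = [[1, −2], [−2, 5]], and M = P·diag(1, −2)·P⁻¹.
Then M⁶ = P·diag(1, 64)·P⁻¹ = [[5, 128], [2, 64]] · [[1, −2], [−2, 5]] = [[−251, 630], [−126, 316]].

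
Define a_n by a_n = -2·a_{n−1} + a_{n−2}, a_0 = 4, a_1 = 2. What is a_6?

With companion matrix T = [[-2, 1], [1, 0]], [a_n, a_{n−1}]ᵀ = T·[a_{n−1}, a_{n−2}]ᵀ, so [a_6, a_5]ᵀ = T^5·[a_1, a_0]ᵀ.
T^5 = [[-70, 29], [29, -12]], giving [a_6, a_5]ᵀ = [[-24], [10]].

-24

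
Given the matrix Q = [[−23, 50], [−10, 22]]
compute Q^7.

tr Q = −1 and det Q = −6, so the characteristic polynomial is λ² − (−1)λ + (−6) with roots 2 and −3.
Eigenvectors give P = [[2, −5], [1, −2]] with P⁻¹ = [[−2, 5], [−1, 2]], and Q = P·diag(2, −3)·P⁻¹.
Then Q^7 = P·diag(128, −2187)·P⁻¹ = [[256, 10935], [128, 4374]] · [[−2, 5], [−1, 2]] = [[−11447, 23150], [−4630, 9388]].

[[−11447, 23150], [−4630, 9388]]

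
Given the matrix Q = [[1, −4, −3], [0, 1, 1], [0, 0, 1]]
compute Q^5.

[[1, −20, −55], [0, 1, 5], [0, 0, 1]]

Q = I + N where N = [[0, −4, −3], [0, 0, 1], [0, 0, 0]] is strictly upper-triangular, so N^3 = 0.
(I + N)^5 = I + 5·N + 10·N^2 = [[1, −20, −55], [0, 1, 5], [0, 0, 1]].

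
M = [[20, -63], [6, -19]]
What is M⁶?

tr M = 1 and det M = -2, so the characteristic polynomial is λ² − (1)λ + (-2) with roots -1 and 2.
Eigenvectors give P = [[3, 7], [1, 2]] with P⁻¹ = [[-2, 7], [1, -3]], and M = P·diag(-1, 2)·P⁻¹.
Then M⁶ = P·diag(1, 64)·P⁻¹ = [[3, 448], [1, 128]] · [[-2, 7], [1, -3]] = [[442, -1323], [126, -377]].

[[442, -1323], [126, -377]]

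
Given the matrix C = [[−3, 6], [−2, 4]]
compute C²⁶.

C² = C (a projection; rank 1, trace 1), so C²⁶ = C.

[[−3, 6], [−2, 4]]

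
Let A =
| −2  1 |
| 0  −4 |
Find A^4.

[[16, −120], [0, 256]]

A^2 = [[4, −6], [0, 16]]
A^3 = [[−8, 28], [0, −64]]
A^4 = [[16, −120], [0, 256]]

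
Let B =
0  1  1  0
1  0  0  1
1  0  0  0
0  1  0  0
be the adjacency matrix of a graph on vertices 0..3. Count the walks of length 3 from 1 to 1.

0

The number of length-3 walks from vertex 1 to vertex 1 is entry (1,1) of B^3, where B is the adjacency matrix.
B^2 = [[2, 0, 0, 1], [0, 2, 1, 0], [0, 1, 1, 0], [1, 0, 0, 1]]
B^3 = [[0, 3, 2, 0], [3, 0, 0, 2], [2, 0, 0, 1], [0, 2, 1, 0]]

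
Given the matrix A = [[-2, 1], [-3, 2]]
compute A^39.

[[-2, 1], [-3, 2]]

A² = I (check: tr A = 0 and det A = -1), so A^39 = A since 39 is odd.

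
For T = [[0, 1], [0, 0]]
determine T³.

T is strictly triangular, hence nilpotent: T² = 0, so T³ = 0.

[[0, 0], [0, 0]]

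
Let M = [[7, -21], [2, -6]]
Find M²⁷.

[[7, -21], [2, -6]]

M² = M (a projection; rank 1, trace 1), so M²⁷ = M.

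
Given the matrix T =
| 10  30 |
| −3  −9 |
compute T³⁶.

T² = T (a projection; rank 1, trace 1), so T³⁶ = T.

[[10, 30], [−3, −9]]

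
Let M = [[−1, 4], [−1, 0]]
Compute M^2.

[[−3, −4], [1, −4]]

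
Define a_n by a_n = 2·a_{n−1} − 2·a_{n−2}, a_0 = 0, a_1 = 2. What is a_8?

With companion matrix A = [[2, −2], [1, 0]], [a_n, a_{n−1}]ᵀ = A·[a_{n−1}, a_{n−2}]ᵀ, so [a_8, a_7]ᵀ = A⁷·[a_1, a_0]ᵀ.
A⁷ = [[0, 16], [−8, 16]], giving [a_8, a_7]ᵀ = [[0], [−16]].

0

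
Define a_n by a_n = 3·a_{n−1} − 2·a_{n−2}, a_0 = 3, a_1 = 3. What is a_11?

3

With companion matrix M = [[3, −2], [1, 0]], [a_n, a_{n−1}]ᵀ = M·[a_{n−1}, a_{n−2}]ᵀ, so [a_11, a_10]ᵀ = M¹⁰·[a_1, a_0]ᵀ.
M¹⁰ = [[2047, −2046], [1023, −1022]], giving [a_11, a_10]ᵀ = [[3], [3]].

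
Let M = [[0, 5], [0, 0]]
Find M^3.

M is strictly triangular, hence nilpotent: M^2 = 0, so M^3 = 0.

[[0, 0], [0, 0]]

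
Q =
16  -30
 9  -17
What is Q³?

tr Q = -1 and det Q = -2, so the characteristic polynomial is λ² − (-1)λ + (-2) with roots -2 and 1.
Eigenvectors give P = [[5, -2], [3, -1]] with P⁻¹ = [[-1, 2], [-3, 5]], and Q = P·diag(-2, 1)·P⁻¹.
Then Q³ = P·diag(-8, 1)·P⁻¹ = [[-40, -2], [-24, -1]] · [[-1, 2], [-3, 5]] = [[46, -90], [27, -53]].

[[46, -90], [27, -53]]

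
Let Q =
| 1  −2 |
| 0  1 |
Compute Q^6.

[[1, −12], [0, 1]]

Q = I + N where N = [[0, −2], [0, 0]] is strictly upper-triangular, so N^2 = 0.
(I + N)^6 = I + 6·N = [[1, −12], [0, 1]].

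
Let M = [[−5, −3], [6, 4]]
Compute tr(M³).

−7

tr M = −1 and det M = −2, so the characteristic polynomial is λ² − (−1)λ + (−2) with roots 1 and −2.
Eigenvectors give P = [[−1, −1], [2, 1]] with P⁻¹ = [[1, 1], [−2, −1]], and M = P·diag(1, −2)·P⁻¹.
Then M³ = P·diag(1, −8)·P⁻¹ = [[−1, 8], [2, −8]] · [[1, 1], [−2, −1]] = [[−17, −9], [18, 10]].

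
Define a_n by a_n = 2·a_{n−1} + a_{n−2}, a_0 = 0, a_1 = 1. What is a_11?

5741

With companion matrix C = [[2, 1], [1, 0]], [a_n, a_{n−1}]ᵀ = C·[a_{n−1}, a_{n−2}]ᵀ, so [a_11, a_10]ᵀ = C¹⁰·[a_1, a_0]ᵀ.
C¹⁰ = [[5741, 2378], [2378, 985]], giving [a_11, a_10]ᵀ = [[5741], [2378]].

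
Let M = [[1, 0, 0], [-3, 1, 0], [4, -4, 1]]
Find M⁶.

M = I + N where N = [[0, 0, 0], [-3, 0, 0], [4, -4, 0]] is strictly lower-triangular, so N³ = 0.
(I + N)⁶ = I + 6·N + 15·N² = [[1, 0, 0], [-18, 1, 0], [204, -24, 1]].

[[1, 0, 0], [-18, 1, 0], [204, -24, 1]]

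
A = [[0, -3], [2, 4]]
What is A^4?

[[-60, -48], [32, 4]]

A^2 = [[-6, -12], [8, 10]]
A^3 = [[-24, -30], [20, 16]]
A^4 = [[-60, -48], [32, 4]]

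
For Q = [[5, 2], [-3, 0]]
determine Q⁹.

tr Q = 5 and det Q = 6, so the characteristic polynomial is λ² − (5)λ + (6) with roots 2 and 3.
Eigenvectors give P = [[-2, -1], [3, 1]] with P⁻¹ = [[1, 1], [-3, -2]], and Q = P·diag(2, 3)·P⁻¹.
Then Q⁹ = P·diag(512, 19683)·P⁻¹ = [[-1024, -19683], [1536, 19683]] · [[1, 1], [-3, -2]] = [[58025, 38342], [-57513, -37830]].

[[58025, 38342], [-57513, -37830]]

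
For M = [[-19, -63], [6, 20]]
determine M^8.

[[-1529, -5355], [510, 1786]]

tr M = 1 and det M = -2, so the characteristic polynomial is λ² − (1)λ + (-2) with roots -1 and 2.
Eigenvectors give P = [[7, -3], [-2, 1]] with P⁻¹ = [[1, 3], [2, 7]], and M = P·diag(-1, 2)·P⁻¹.
Then M^8 = P·diag(1, 256)·P⁻¹ = [[7, -768], [-2, 256]] · [[1, 3], [2, 7]] = [[-1529, -5355], [510, 1786]].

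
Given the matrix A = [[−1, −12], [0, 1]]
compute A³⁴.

[[1, 0], [0, 1]]

A² = I (check: tr A = 0 and det A = −1), so A³⁴ = I since 34 is even.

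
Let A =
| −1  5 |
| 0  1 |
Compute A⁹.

[[−1, 5], [0, 1]]

A² = I (check: tr A = 0 and det A = −1), so A⁹ = A since 9 is odd.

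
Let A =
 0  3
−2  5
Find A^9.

tr A = 5 and det A = 6, so the characteristic polynomial is λ² − (5)λ + (6) with roots 3 and 2.
Eigenvectors give P = [[−1, 3], [−1, 2]] with P⁻¹ = [[2, −3], [1, −1]], and A = P·diag(3, 2)·P⁻¹.
Then A^9 = P·diag(19683, 512)·P⁻¹ = [[−19683, 1536], [−19683, 1024]] · [[2, −3], [1, −1]] = [[−37830, 57513], [−38342, 58025]].

[[−37830, 57513], [−38342, 58025]]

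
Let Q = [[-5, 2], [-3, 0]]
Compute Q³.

[[-65, 38], [-57, 30]]

tr Q = -5 and det Q = 6, so the characteristic polynomial is λ² − (-5)λ + (6) with roots -2 and -3.
Eigenvectors give P = [[-2, 1], [-3, 1]] with P⁻¹ = [[1, -1], [3, -2]], and Q = P·diag(-2, -3)·P⁻¹.
Then Q³ = P·diag(-8, -27)·P⁻¹ = [[16, -27], [24, -27]] · [[1, -1], [3, -2]] = [[-65, 38], [-57, 30]].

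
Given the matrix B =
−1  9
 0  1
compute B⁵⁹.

[[−1, 9], [0, 1]]

B² = I (check: tr B = 0 and det B = −1), so B⁵⁹ = B since 59 is odd.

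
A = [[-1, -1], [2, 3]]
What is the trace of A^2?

6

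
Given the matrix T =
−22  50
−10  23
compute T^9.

tr T = 1 and det T = −6, so the characteristic polynomial is λ² − (1)λ + (−6) with roots 3 and −2.
Eigenvectors give P = [[2, 5], [1, 2]] with P⁻¹ = [[−2, 5], [1, −2]], and T = P·diag(3, −2)·P⁻¹.
Then T^9 = P·diag(19683, −512)·P⁻¹ = [[39366, −2560], [19683, −1024]] · [[−2, 5], [1, −2]] = [[−81292, 201950], [−40390, 100463]].

[[−81292, 201950], [−40390, 100463]]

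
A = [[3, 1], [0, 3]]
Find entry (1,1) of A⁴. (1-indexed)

81

A² = [[9, 6], [0, 9]]
A³ = [[27, 27], [0, 27]]
A⁴ = [[81, 108], [0, 81]]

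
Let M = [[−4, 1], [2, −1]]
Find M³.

M² = [[18, −5], [−10, 3]]
M³ = [[−82, 23], [46, −13]]

[[−82, 23], [46, −13]]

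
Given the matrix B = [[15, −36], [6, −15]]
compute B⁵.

[[1215, −2916], [486, −1215]]

tr B = 0 and det B = −9, so the characteristic polynomial is λ² − (0)λ + (−9) with roots −3 and 3.
Eigenvectors give P = [[−2, −3], [−1, −1]] with P⁻¹ = [[1, −3], [−1, 2]], and B = P·diag(−3, 3)·P⁻¹.
Then B⁵ = P·diag(−243, 243)·P⁻¹ = [[486, −729], [243, −243]] · [[1, −3], [−1, 2]] = [[1215, −2916], [486, −1215]].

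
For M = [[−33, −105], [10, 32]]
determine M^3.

[[−237, −735], [70, 218]]

tr M = −1 and det M = −6, so the characteristic polynomial is λ² − (−1)λ + (−6) with roots 2 and −3.
Eigenvectors give P = [[−3, 7], [1, −2]] with P⁻¹ = [[2, 7], [1, 3]], and M = P·diag(2, −3)·P⁻¹.
Then M^3 = P·diag(8, −27)·P⁻¹ = [[−24, −189], [8, 54]] · [[2, 7], [1, 3]] = [[−237, −735], [70, 218]].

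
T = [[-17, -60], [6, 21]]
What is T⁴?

[[-719, -2400], [240, 801]]

tr T = 4 and det T = 3, so the characteristic polynomial is λ² − (4)λ + (3) with roots 3 and 1.
Eigenvectors give P = [[3, 10], [-1, -3]] with P⁻¹ = [[-3, -10], [1, 3]], and T = P·diag(3, 1)·P⁻¹.
Then T⁴ = P·diag(81, 1)·P⁻¹ = [[243, 10], [-81, -3]] · [[-3, -10], [1, 3]] = [[-719, -2400], [240, 801]].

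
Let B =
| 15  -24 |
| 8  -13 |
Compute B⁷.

[[8751, -13128], [4376, -6565]]

tr B = 2 and det B = -3, so the characteristic polynomial is λ² − (2)λ + (-3) with roots -1 and 3.
Eigenvectors give P = [[-3, 2], [-2, 1]] with P⁻¹ = [[1, -2], [2, -3]], and B = P·diag(-1, 3)·P⁻¹.
Then B⁷ = P·diag(-1, 2187)·P⁻¹ = [[3, 4374], [2, 2187]] · [[1, -2], [2, -3]] = [[8751, -13128], [4376, -6565]].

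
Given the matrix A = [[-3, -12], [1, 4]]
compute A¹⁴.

A² = A (a projection; rank 1, trace 1), so A¹⁴ = A.

[[-3, -12], [1, 4]]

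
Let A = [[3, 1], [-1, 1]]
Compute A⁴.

[[48, 32], [-32, -16]]

A² = [[8, 4], [-4, 0]]
A³ = [[20, 12], [-12, -4]]
A⁴ = [[48, 32], [-32, -16]]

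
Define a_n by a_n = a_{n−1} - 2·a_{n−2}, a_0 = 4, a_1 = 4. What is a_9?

With companion matrix C = [[1, -2], [1, 0]], [a_n, a_{n−1}]ᵀ = C·[a_{n−1}, a_{n−2}]ᵀ, so [a_9, a_8]ᵀ = C⁸·[a_1, a_0]ᵀ.
C⁸ = [[-17, 6], [-3, -14]], giving [a_9, a_8]ᵀ = [[-44], [-68]].

-44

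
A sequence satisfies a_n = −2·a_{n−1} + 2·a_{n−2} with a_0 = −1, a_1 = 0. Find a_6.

−88

With companion matrix C = [[−2, 2], [1, 0]], [a_n, a_{n−1}]ᵀ = C·[a_{n−1}, a_{n−2}]ᵀ, so [a_6, a_5]ᵀ = C^5·[a_1, a_0]ᵀ.
C^5 = [[−120, 88], [44, −32]], giving [a_6, a_5]ᵀ = [[−88], [32]].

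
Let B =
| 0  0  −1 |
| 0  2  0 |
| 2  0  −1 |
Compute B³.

[[2, 0, 1], [0, 8, 0], [−2, 0, 3]]

B² = [[−2, 0, 1], [0, 4, 0], [−2, 0, −1]]
B³ = [[2, 0, 1], [0, 8, 0], [−2, 0, 3]]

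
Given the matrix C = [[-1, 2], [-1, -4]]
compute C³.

[[11, 38], [-19, -46]]

tr C = -5 and det C = 6, so the characteristic polynomial is λ² − (-5)λ + (6) with roots -3 and -2.
Eigenvectors give P = [[-1, 2], [1, -1]] with P⁻¹ = [[1, 2], [1, 1]], and C = P·diag(-3, -2)·P⁻¹.
Then C³ = P·diag(-27, -8)·P⁻¹ = [[27, -16], [-27, 8]] · [[1, 2], [1, 1]] = [[11, 38], [-19, -46]].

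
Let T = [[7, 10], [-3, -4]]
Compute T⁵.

[[187, 310], [-93, -154]]

tr T = 3 and det T = 2, so the characteristic polynomial is λ² − (3)λ + (2) with roots 1 and 2.
Eigenvectors give P = [[-5, -2], [3, 1]] with P⁻¹ = [[1, 2], [-3, -5]], and T = P·diag(1, 2)·P⁻¹.
Then T⁵ = P·diag(1, 32)·P⁻¹ = [[-5, -64], [3, 32]] · [[1, 2], [-3, -5]] = [[187, 310], [-93, -154]].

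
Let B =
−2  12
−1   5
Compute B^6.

[[−188, 756], [−63, 253]]

tr B = 3 and det B = 2, so the characteristic polynomial is λ² − (3)λ + (2) with roots 1 and 2.
Eigenvectors give P = [[4, 3], [1, 1]] with P⁻¹ = [[1, −3], [−1, 4]], and B = P·diag(1, 2)·P⁻¹.
Then B^6 = P·diag(1, 64)·P⁻¹ = [[4, 192], [1, 64]] · [[1, −3], [−1, 4]] = [[−188, 756], [−63, 253]].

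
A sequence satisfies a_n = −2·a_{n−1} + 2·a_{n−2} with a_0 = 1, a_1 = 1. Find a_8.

With companion matrix T = [[−2, 2], [1, 0]], [a_n, a_{n−1}]ᵀ = T·[a_{n−1}, a_{n−2}]ᵀ, so [a_8, a_7]ᵀ = T^7·[a_1, a_0]ᵀ.
T^7 = [[−896, 656], [328, −240]], giving [a_8, a_7]ᵀ = [[−240], [88]].

−240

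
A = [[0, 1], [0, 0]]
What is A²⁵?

A is strictly triangular, hence nilpotent: A² = 0, so A²⁵ = 0.

[[0, 0], [0, 0]]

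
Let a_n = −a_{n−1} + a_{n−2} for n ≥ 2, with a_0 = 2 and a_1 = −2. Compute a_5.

With companion matrix M = [[−1, 1], [1, 0]], [a_n, a_{n−1}]ᵀ = M·[a_{n−1}, a_{n−2}]ᵀ, so [a_5, a_4]ᵀ = M^4·[a_1, a_0]ᵀ.
M^4 = [[5, −3], [−3, 2]], giving [a_5, a_4]ᵀ = [[−16], [10]].

−16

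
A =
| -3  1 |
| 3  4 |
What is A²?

[[12, 1], [3, 19]]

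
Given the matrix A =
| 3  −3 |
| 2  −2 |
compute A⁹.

[[3, −3], [2, −2]]

A² = A (a projection; rank 1, trace 1), so A⁹ = A.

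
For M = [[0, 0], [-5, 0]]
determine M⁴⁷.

M is strictly triangular, hence nilpotent: M² = 0, so M⁴⁷ = 0.

[[0, 0], [0, 0]]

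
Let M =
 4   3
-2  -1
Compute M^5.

tr M = 3 and det M = 2, so the characteristic polynomial is λ² − (3)λ + (2) with roots 1 and 2.
Eigenvectors give P = [[-1, 3], [1, -2]] with P⁻¹ = [[2, 3], [1, 1]], and M = P·diag(1, 2)·P⁻¹.
Then M^5 = P·diag(1, 32)·P⁻¹ = [[-1, 96], [1, -64]] · [[2, 3], [1, 1]] = [[94, 93], [-62, -61]].

[[94, 93], [-62, -61]]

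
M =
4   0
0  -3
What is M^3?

[[64, 0], [0, -27]]

M^2 = [[16, 0], [0, 9]]
M^3 = [[64, 0], [0, -27]]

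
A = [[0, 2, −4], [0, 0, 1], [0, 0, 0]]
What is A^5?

A is strictly triangular, hence nilpotent: A^3 = 0, so A^5 = 0.

[[0, 0, 0], [0, 0, 0], [0, 0, 0]]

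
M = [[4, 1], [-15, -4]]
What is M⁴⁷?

[[4, 1], [-15, -4]]

M² = I (check: tr M = 0 and det M = -1), so M⁴⁷ = M since 47 is odd.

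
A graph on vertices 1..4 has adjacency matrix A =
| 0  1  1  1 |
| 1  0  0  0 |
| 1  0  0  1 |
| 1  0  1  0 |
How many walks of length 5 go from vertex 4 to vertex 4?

12

The number of length-5 walks from vertex 4 to vertex 4 is entry (4,4) of A⁵, where A is the adjacency matrix.
A² = [[3, 0, 1, 1], [0, 1, 1, 1], [1, 1, 2, 1], [1, 1, 1, 2]]
A³ = [[2, 3, 4, 4], [3, 0, 1, 1], [4, 1, 2, 3], [4, 1, 3, 2]]
A⁴ = [[11, 2, 6, 6], [2, 3, 4, 4], [6, 4, 7, 6], [6, 4, 6, 7]]
A⁵ = [[14, 11, 17, 17], [11, 2, 6, 6], [17, 6, 12, 13], [17, 6, 13, 12]]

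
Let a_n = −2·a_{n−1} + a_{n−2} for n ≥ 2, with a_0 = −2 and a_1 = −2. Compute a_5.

With companion matrix M = [[−2, 1], [1, 0]], [a_n, a_{n−1}]ᵀ = M·[a_{n−1}, a_{n−2}]ᵀ, so [a_5, a_4]ᵀ = M⁴·[a_1, a_0]ᵀ.
M⁴ = [[29, −12], [−12, 5]], giving [a_5, a_4]ᵀ = [[−34], [14]].

−34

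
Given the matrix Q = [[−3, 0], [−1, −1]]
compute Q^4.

[[81, 0], [40, 1]]

Q^2 = [[9, 0], [4, 1]]
Q^3 = [[−27, 0], [−13, −1]]
Q^4 = [[81, 0], [40, 1]]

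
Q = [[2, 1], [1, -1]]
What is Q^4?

Q^2 = [[5, 1], [1, 2]]
Q^3 = [[11, 4], [4, -1]]
Q^4 = [[26, 7], [7, 5]]

[[26, 7], [7, 5]]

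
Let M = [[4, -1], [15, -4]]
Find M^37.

M² = I (check: tr M = 0 and det M = -1), so M^37 = M since 37 is odd.

[[4, -1], [15, -4]]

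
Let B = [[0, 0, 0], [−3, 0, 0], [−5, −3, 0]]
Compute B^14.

[[0, 0, 0], [0, 0, 0], [0, 0, 0]]

B is strictly triangular, hence nilpotent: B^3 = 0, so B^14 = 0.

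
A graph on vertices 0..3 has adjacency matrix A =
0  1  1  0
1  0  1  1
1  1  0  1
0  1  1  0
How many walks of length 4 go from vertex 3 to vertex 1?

The number of length-4 walks from vertex 3 to vertex 1 is entry (3,1) of A⁴, where A is the adjacency matrix.
A² = [[2, 1, 1, 2], [1, 3, 2, 1], [1, 2, 3, 1], [2, 1, 1, 2]]
A³ = [[2, 5, 5, 2], [5, 4, 5, 5], [5, 5, 4, 5], [2, 5, 5, 2]]
A⁴ = [[10, 9, 9, 10], [9, 15, 14, 9], [9, 14, 15, 9], [10, 9, 9, 10]]

9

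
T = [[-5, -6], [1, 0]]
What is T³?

[[-65, -114], [19, 30]]

tr T = -5 and det T = 6, so the characteristic polynomial is λ² − (-5)λ + (6) with roots -2 and -3.
Eigenvectors give P = [[-2, 3], [1, -1]] with P⁻¹ = [[1, 3], [1, 2]], and T = P·diag(-2, -3)·P⁻¹.
Then T³ = P·diag(-8, -27)·P⁻¹ = [[16, -81], [-8, 27]] · [[1, 3], [1, 2]] = [[-65, -114], [19, 30]].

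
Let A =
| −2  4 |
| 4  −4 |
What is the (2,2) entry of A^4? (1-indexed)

1600

A^2 = [[20, −24], [−24, 32]]
A^3 = [[−136, 176], [176, −224]]
A^4 = [[976, −1248], [−1248, 1600]]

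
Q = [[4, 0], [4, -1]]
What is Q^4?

Q^2 = [[16, 0], [12, 1]]
Q^3 = [[64, 0], [52, -1]]
Q^4 = [[256, 0], [204, 1]]

[[256, 0], [204, 1]]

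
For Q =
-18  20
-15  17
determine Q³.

[[-132, 140], [-105, 113]]

tr Q = -1 and det Q = -6, so the characteristic polynomial is λ² − (-1)λ + (-6) with roots 2 and -3.
Eigenvectors give P = [[1, 4], [1, 3]] with P⁻¹ = [[-3, 4], [1, -1]], and Q = P·diag(2, -3)·P⁻¹.
Then Q³ = P·diag(8, -27)·P⁻¹ = [[8, -108], [8, -81]] · [[-3, 4], [1, -1]] = [[-132, 140], [-105, 113]].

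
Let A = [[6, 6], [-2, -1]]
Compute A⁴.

[[276, 390], [-130, -179]]

tr A = 5 and det A = 6, so the characteristic polynomial is λ² − (5)λ + (6) with roots 2 and 3.
Eigenvectors give P = [[3, -2], [-2, 1]] with P⁻¹ = [[-1, -2], [-2, -3]], and A = P·diag(2, 3)·P⁻¹.
Then A⁴ = P·diag(16, 81)·P⁻¹ = [[48, -162], [-32, 81]] · [[-1, -2], [-2, -3]] = [[276, 390], [-130, -179]].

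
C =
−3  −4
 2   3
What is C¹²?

C² = I (check: tr C = 0 and det C = −1), so C¹² = I since 12 is even.

[[1, 0], [0, 1]]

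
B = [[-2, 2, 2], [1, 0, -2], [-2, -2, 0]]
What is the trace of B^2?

8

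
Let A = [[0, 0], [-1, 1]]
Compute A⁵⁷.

A² = A (a projection; rank 1, trace 1), so A⁵⁷ = A.

[[0, 0], [-1, 1]]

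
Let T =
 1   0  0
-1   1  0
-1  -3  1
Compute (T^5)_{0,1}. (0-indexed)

T = I + N where N = [[0, 0, 0], [-1, 0, 0], [-1, -3, 0]] is strictly lower-triangular, so N^3 = 0.
(I + N)^5 = I + 5·N + 10·N^2 = [[1, 0, 0], [-5, 1, 0], [25, -15, 1]].

0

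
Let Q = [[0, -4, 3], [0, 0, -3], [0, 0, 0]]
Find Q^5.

[[0, 0, 0], [0, 0, 0], [0, 0, 0]]

Q is strictly triangular, hence nilpotent: Q^3 = 0, so Q^5 = 0.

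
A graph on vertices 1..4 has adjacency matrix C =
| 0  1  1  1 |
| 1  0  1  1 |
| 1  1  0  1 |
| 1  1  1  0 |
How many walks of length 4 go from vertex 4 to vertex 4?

The number of length-4 walks from vertex 4 to vertex 4 is entry (4,4) of C⁴, where C is the adjacency matrix.
C² = [[3, 2, 2, 2], [2, 3, 2, 2], [2, 2, 3, 2], [2, 2, 2, 3]]
C³ = [[6, 7, 7, 7], [7, 6, 7, 7], [7, 7, 6, 7], [7, 7, 7, 6]]
C⁴ = [[21, 20, 20, 20], [20, 21, 20, 20], [20, 20, 21, 20], [20, 20, 20, 21]]

21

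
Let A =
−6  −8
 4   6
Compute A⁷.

[[−384, −512], [256, 384]]

tr A = 0 and det A = −4, so the characteristic polynomial is λ² − (0)λ + (−4) with roots −2 and 2.
Eigenvectors give P = [[2, −1], [−1, 1]] with P⁻¹ = [[1, 1], [1, 2]], and A = P·diag(−2, 2)·P⁻¹.
Then A⁷ = P·diag(−128, 128)·P⁻¹ = [[−256, −128], [128, 128]] · [[1, 1], [1, 2]] = [[−384, −512], [256, 384]].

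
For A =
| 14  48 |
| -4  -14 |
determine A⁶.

tr A = 0 and det A = -4, so the characteristic polynomial is λ² − (0)λ + (-4) with roots 2 and -2.
Eigenvectors give P = [[4, -3], [-1, 1]] with P⁻¹ = [[1, 3], [1, 4]], and A = P·diag(2, -2)·P⁻¹.
Then A⁶ = P·diag(64, 64)·P⁻¹ = [[256, -192], [-64, 64]] · [[1, 3], [1, 4]] = [[64, 0], [0, 64]].

[[64, 0], [0, 64]]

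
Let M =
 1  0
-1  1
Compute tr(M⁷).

2

M = I + N where N = [[0, 0], [-1, 0]] is strictly lower-triangular, so N² = 0.
(I + N)⁷ = I + 7·N = [[1, 0], [-7, 1]].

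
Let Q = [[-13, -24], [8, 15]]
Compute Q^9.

tr Q = 2 and det Q = -3, so the characteristic polynomial is λ² − (2)λ + (-3) with roots -1 and 3.
Eigenvectors give P = [[-2, -3], [1, 2]] with P⁻¹ = [[-2, -3], [1, 2]], and Q = P·diag(-1, 3)·P⁻¹.
Then Q^9 = P·diag(-1, 19683)·P⁻¹ = [[2, -59049], [-1, 39366]] · [[-2, -3], [1, 2]] = [[-59053, -118104], [39368, 78735]].

[[-59053, -118104], [39368, 78735]]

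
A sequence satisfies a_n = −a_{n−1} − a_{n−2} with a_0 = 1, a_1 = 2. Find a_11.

With companion matrix C = [[−1, −1], [1, 0]], [a_n, a_{n−1}]ᵀ = C·[a_{n−1}, a_{n−2}]ᵀ, so [a_11, a_10]ᵀ = C¹⁰·[a_1, a_0]ᵀ.
C¹⁰ = [[−1, −1], [1, 0]], giving [a_11, a_10]ᵀ = [[−3], [2]].

−3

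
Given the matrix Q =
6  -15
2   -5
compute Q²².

[[6, -15], [2, -5]]

Q² = Q (a projection; rank 1, trace 1), so Q²² = Q.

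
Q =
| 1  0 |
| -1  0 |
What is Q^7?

[[1, 0], [-1, 0]]

Q² = Q (a projection; rank 1, trace 1), so Q^7 = Q.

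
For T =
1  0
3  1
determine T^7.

T = I + N where N = [[0, 0], [3, 0]] is strictly lower-triangular, so N^2 = 0.
(I + N)^7 = I + 7·N = [[1, 0], [21, 1]].

[[1, 0], [21, 1]]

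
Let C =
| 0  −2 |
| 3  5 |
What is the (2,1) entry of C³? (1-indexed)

57

tr C = 5 and det C = 6, so the characteristic polynomial is λ² − (5)λ + (6) with roots 2 and 3.
Eigenvectors give P = [[−1, −2], [1, 3]] with P⁻¹ = [[−3, −2], [1, 1]], and C = P·diag(2, 3)·P⁻¹.
Then C³ = P·diag(8, 27)·P⁻¹ = [[−8, −54], [8, 81]] · [[−3, −2], [1, 1]] = [[−30, −38], [57, 65]].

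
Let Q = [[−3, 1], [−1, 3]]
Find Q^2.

[[8, 0], [0, 8]]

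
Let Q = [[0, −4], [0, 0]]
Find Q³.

Q is strictly triangular, hence nilpotent: Q² = 0, so Q³ = 0.

[[0, 0], [0, 0]]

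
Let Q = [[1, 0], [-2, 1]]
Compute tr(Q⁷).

Q = I + N where N = [[0, 0], [-2, 0]] is strictly lower-triangular, so N² = 0.
(I + N)⁷ = I + 7·N = [[1, 0], [-14, 1]].

2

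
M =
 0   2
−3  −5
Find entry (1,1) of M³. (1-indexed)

30

tr M = −5 and det M = 6, so the characteristic polynomial is λ² − (−5)λ + (6) with roots −3 and −2.
Eigenvectors give P = [[−2, −1], [3, 1]] with P⁻¹ = [[1, 1], [−3, −2]], and M = P·diag(−3, −2)·P⁻¹.
Then M³ = P·diag(−27, −8)·P⁻¹ = [[54, 8], [−81, −8]] · [[1, 1], [−3, −2]] = [[30, 38], [−57, −65]].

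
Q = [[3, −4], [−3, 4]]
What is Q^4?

[[1029, −1372], [−1029, 1372]]

Q^2 = [[21, −28], [−21, 28]]
Q^3 = [[147, −196], [−147, 196]]
Q^4 = [[1029, −1372], [−1029, 1372]]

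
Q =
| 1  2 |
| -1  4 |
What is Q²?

[[-1, 10], [-5, 14]]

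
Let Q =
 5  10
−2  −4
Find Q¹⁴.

Q² = Q (a projection; rank 1, trace 1), so Q¹⁴ = Q.

[[5, 10], [−2, −4]]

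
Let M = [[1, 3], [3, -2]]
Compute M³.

M² = [[10, -3], [-3, 13]]
M³ = [[1, 36], [36, -35]]

[[1, 36], [36, -35]]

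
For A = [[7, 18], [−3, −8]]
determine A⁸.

[[−509, −1530], [255, 766]]

tr A = −1 and det A = −2, so the characteristic polynomial is λ² − (−1)λ + (−2) with roots −2 and 1.
Eigenvectors give P = [[−2, 3], [1, −1]] with P⁻¹ = [[1, 3], [1, 2]], and A = P·diag(−2, 1)·P⁻¹.
Then A⁸ = P·diag(256, 1)·P⁻¹ = [[−512, 3], [256, −1]] · [[1, 3], [1, 2]] = [[−509, −1530], [255, 766]].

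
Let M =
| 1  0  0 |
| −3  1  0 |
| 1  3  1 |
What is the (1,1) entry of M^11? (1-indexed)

M = I + N where N = [[0, 0, 0], [−3, 0, 0], [1, 3, 0]] is strictly lower-triangular, so N^3 = 0.
(I + N)^11 = I + 11·N + 55·N^2 = [[1, 0, 0], [−33, 1, 0], [−484, 33, 1]].

1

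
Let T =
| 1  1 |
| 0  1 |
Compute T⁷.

T = I + N where N = [[0, 1], [0, 0]] is strictly upper-triangular, so N² = 0.
(I + N)⁷ = I + 7·N = [[1, 7], [0, 1]].

[[1, 7], [0, 1]]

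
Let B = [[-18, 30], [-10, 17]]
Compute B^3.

[[-132, 210], [-70, 113]]

tr B = -1 and det B = -6, so the characteristic polynomial is λ² − (-1)λ + (-6) with roots 2 and -3.
Eigenvectors give P = [[-3, 2], [-2, 1]] with P⁻¹ = [[1, -2], [2, -3]], and B = P·diag(2, -3)·P⁻¹.
Then B^3 = P·diag(8, -27)·P⁻¹ = [[-24, -54], [-16, -27]] · [[1, -2], [2, -3]] = [[-132, 210], [-70, 113]].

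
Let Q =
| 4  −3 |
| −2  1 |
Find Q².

[[22, −15], [−10, 7]]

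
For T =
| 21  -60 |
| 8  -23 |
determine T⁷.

tr T = -2 and det T = -3, so the characteristic polynomial is λ² − (-2)λ + (-3) with roots 1 and -3.
Eigenvectors give P = [[-3, -5], [-1, -2]] with P⁻¹ = [[-2, 5], [1, -3]], and T = P·diag(1, -3)·P⁻¹.
Then T⁷ = P·diag(1, -2187)·P⁻¹ = [[-3, 10935], [-1, 4374]] · [[-2, 5], [1, -3]] = [[10941, -32820], [4376, -13127]].

[[10941, -32820], [4376, -13127]]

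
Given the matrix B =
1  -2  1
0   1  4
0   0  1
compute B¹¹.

B = I + N where N = [[0, -2, 1], [0, 0, 4], [0, 0, 0]] is strictly upper-triangular, so N³ = 0.
(I + N)¹¹ = I + 11·N + 55·N² = [[1, -22, -429], [0, 1, 44], [0, 0, 1]].

[[1, -22, -429], [0, 1, 44], [0, 0, 1]]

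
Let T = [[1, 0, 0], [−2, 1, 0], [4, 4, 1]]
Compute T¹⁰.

T = I + N where N = [[0, 0, 0], [−2, 0, 0], [4, 4, 0]] is strictly lower-triangular, so N³ = 0.
(I + N)¹⁰ = I + 10·N + 45·N² = [[1, 0, 0], [−20, 1, 0], [−320, 40, 1]].

[[1, 0, 0], [−20, 1, 0], [−320, 40, 1]]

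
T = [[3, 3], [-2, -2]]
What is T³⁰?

T² = T (a projection; rank 1, trace 1), so T³⁰ = T.

[[3, 3], [-2, -2]]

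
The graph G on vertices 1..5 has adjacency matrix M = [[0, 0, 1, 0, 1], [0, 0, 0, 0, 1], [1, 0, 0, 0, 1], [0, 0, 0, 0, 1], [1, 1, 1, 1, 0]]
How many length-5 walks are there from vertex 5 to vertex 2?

The number of length-5 walks from vertex 5 to vertex 2 is entry (5,2) of M⁵, where M is the adjacency matrix.
M² = [[2, 1, 1, 1, 1], [1, 1, 1, 1, 0], [1, 1, 2, 1, 1], [1, 1, 1, 1, 0], [1, 0, 1, 0, 4]]
M³ = [[2, 1, 3, 1, 5], [1, 0, 1, 0, 4], [3, 1, 2, 1, 5], [1, 0, 1, 0, 4], [5, 4, 5, 4, 2]]
M⁴ = [[8, 5, 7, 5, 7], [5, 4, 5, 4, 2], [7, 5, 8, 5, 7], [5, 4, 5, 4, 2], [7, 2, 7, 2, 18]]
M⁵ = [[14, 7, 15, 7, 25], [7, 2, 7, 2, 18], [15, 7, 14, 7, 25], [7, 2, 7, 2, 18], [25, 18, 25, 18, 18]]

18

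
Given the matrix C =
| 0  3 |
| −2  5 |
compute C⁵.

tr C = 5 and det C = 6, so the characteristic polynomial is λ² − (5)λ + (6) with roots 3 and 2.
Eigenvectors give P = [[1, 3], [1, 2]] with P⁻¹ = [[−2, 3], [1, −1]], and C = P·diag(3, 2)·P⁻¹.
Then C⁵ = P·diag(243, 32)·P⁻¹ = [[243, 96], [243, 64]] · [[−2, 3], [1, −1]] = [[−390, 633], [−422, 665]].

[[−390, 633], [−422, 665]]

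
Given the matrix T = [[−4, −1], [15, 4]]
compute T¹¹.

[[−4, −1], [15, 4]]

T² = I (check: tr T = 0 and det T = −1), so T¹¹ = T since 11 is odd.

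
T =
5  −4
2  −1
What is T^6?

[[1457, −1456], [728, −727]]

tr T = 4 and det T = 3, so the characteristic polynomial is λ² − (4)λ + (3) with roots 3 and 1.
Eigenvectors give P = [[2, 1], [1, 1]] with P⁻¹ = [[1, −1], [−1, 2]], and T = P·diag(3, 1)·P⁻¹.
Then T^6 = P·diag(729, 1)·P⁻¹ = [[1458, 1], [729, 1]] · [[1, −1], [−1, 2]] = [[1457, −1456], [728, −727]].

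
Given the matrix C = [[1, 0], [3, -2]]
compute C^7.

[[1, 0], [129, -128]]

tr C = -1 and det C = -2, so the characteristic polynomial is λ² − (-1)λ + (-2) with roots -2 and 1.
Eigenvectors give P = [[0, 1], [-1, 1]] with P⁻¹ = [[1, -1], [1, 0]], and C = P·diag(-2, 1)·P⁻¹.
Then C^7 = P·diag(-128, 1)·P⁻¹ = [[0, 1], [128, 1]] · [[1, -1], [1, 0]] = [[1, 0], [129, -128]].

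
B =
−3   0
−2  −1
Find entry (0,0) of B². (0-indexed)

9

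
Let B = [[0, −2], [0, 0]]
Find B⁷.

[[0, 0], [0, 0]]

B is strictly triangular, hence nilpotent: B² = 0, so B⁷ = 0.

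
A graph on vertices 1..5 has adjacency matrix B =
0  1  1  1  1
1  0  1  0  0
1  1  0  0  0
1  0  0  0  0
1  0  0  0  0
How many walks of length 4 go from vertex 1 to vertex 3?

The number of length-4 walks from vertex 1 to vertex 3 is entry (1,3) of B^4, where B is the adjacency matrix.
B^2 = [[4, 1, 1, 0, 0], [1, 2, 1, 1, 1], [1, 1, 2, 1, 1], [0, 1, 1, 1, 1], [0, 1, 1, 1, 1]]
B^3 = [[2, 5, 5, 4, 4], [5, 2, 3, 1, 1], [5, 3, 2, 1, 1], [4, 1, 1, 0, 0], [4, 1, 1, 0, 0]]
B^4 = [[18, 7, 7, 2, 2], [7, 8, 7, 5, 5], [7, 7, 8, 5, 5], [2, 5, 5, 4, 4], [2, 5, 5, 4, 4]]

7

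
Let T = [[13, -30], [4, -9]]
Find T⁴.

[[481, -1200], [160, -399]]

tr T = 4 and det T = 3, so the characteristic polynomial is λ² − (4)λ + (3) with roots 1 and 3.
Eigenvectors give P = [[-5, 3], [-2, 1]] with P⁻¹ = [[1, -3], [2, -5]], and T = P·diag(1, 3)·P⁻¹.
Then T⁴ = P·diag(1, 81)·P⁻¹ = [[-5, 243], [-2, 81]] · [[1, -3], [2, -5]] = [[481, -1200], [160, -399]].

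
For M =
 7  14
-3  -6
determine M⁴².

[[7, 14], [-3, -6]]

M² = M (a projection; rank 1, trace 1), so M⁴² = M.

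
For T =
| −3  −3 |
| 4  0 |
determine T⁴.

[[−99, −135], [180, 36]]

T² = [[−3, 9], [−12, −12]]
T³ = [[45, 9], [−12, 36]]
T⁴ = [[−99, −135], [180, 36]]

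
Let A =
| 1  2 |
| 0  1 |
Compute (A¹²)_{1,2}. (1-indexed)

A = I + N where N = [[0, 2], [0, 0]] is strictly upper-triangular, so N² = 0.
(I + N)¹² = I + 12·N = [[1, 24], [0, 1]].

24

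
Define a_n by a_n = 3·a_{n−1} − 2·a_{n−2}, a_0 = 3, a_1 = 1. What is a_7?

−251

With companion matrix M = [[3, −2], [1, 0]], [a_n, a_{n−1}]ᵀ = M·[a_{n−1}, a_{n−2}]ᵀ, so [a_7, a_6]ᵀ = M^6·[a_1, a_0]ᵀ.
M^6 = [[127, −126], [63, −62]], giving [a_7, a_6]ᵀ = [[−251], [−123]].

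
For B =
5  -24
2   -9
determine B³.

[[77, -312], [26, -105]]

tr B = -4 and det B = 3, so the characteristic polynomial is λ² − (-4)λ + (3) with roots -1 and -3.
Eigenvectors give P = [[4, 3], [1, 1]] with P⁻¹ = [[1, -3], [-1, 4]], and B = P·diag(-1, -3)·P⁻¹.
Then B³ = P·diag(-1, -27)·P⁻¹ = [[-4, -81], [-1, -27]] · [[1, -3], [-1, 4]] = [[77, -312], [26, -105]].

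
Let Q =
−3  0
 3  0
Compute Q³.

Q² = [[9, 0], [−9, 0]]
Q³ = [[−27, 0], [27, 0]]

[[−27, 0], [27, 0]]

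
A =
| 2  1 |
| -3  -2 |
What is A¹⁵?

A² = I (check: tr A = 0 and det A = -1), so A¹⁵ = A since 15 is odd.

[[2, 1], [-3, -2]]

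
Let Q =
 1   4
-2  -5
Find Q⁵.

tr Q = -4 and det Q = 3, so the characteristic polynomial is λ² − (-4)λ + (3) with roots -1 and -3.
Eigenvectors give P = [[-2, -1], [1, 1]] with P⁻¹ = [[-1, -1], [1, 2]], and Q = P·diag(-1, -3)·P⁻¹.
Then Q⁵ = P·diag(-1, -243)·P⁻¹ = [[2, 243], [-1, -243]] · [[-1, -1], [1, 2]] = [[241, 484], [-242, -485]].

[[241, 484], [-242, -485]]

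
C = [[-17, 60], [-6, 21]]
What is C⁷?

[[-19673, 65580], [-6558, 21861]]

tr C = 4 and det C = 3, so the characteristic polynomial is λ² − (4)λ + (3) with roots 1 and 3.
Eigenvectors give P = [[10, 3], [3, 1]] with P⁻¹ = [[1, -3], [-3, 10]], and C = P·diag(1, 3)·P⁻¹.
Then C⁷ = P·diag(1, 2187)·P⁻¹ = [[10, 6561], [3, 2187]] · [[1, -3], [-3, 10]] = [[-19673, 65580], [-6558, 21861]].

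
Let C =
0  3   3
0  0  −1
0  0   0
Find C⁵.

[[0, 0, 0], [0, 0, 0], [0, 0, 0]]

C is strictly triangular, hence nilpotent: C³ = 0, so C⁵ = 0.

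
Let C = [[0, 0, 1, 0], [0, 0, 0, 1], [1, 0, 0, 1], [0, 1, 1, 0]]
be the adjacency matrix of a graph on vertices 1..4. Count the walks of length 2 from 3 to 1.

0

The number of length-2 walks from vertex 3 to vertex 1 is entry (3,1) of C², where C is the adjacency matrix.
C² = [[1, 0, 0, 1], [0, 1, 1, 0], [0, 1, 2, 0], [1, 0, 0, 2]]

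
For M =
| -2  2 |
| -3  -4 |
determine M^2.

[[-2, -12], [18, 10]]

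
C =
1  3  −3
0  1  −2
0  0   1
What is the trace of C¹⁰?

3

C = I + N where N = [[0, 3, −3], [0, 0, −2], [0, 0, 0]] is strictly upper-triangular, so N³ = 0.
(I + N)¹⁰ = I + 10·N + 45·N² = [[1, 30, −300], [0, 1, −20], [0, 0, 1]].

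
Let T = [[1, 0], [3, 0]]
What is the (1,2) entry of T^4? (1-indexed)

0

T^2 = [[1, 0], [3, 0]]
T^3 = [[1, 0], [3, 0]]
T^4 = [[1, 0], [3, 0]]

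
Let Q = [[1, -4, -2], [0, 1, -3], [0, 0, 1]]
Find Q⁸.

Q = I + N where N = [[0, -4, -2], [0, 0, -3], [0, 0, 0]] is strictly upper-triangular, so N³ = 0.
(I + N)⁸ = I + 8·N + 28·N² = [[1, -32, 320], [0, 1, -24], [0, 0, 1]].

[[1, -32, 320], [0, 1, -24], [0, 0, 1]]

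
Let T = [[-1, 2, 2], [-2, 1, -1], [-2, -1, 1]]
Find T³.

T² = [[-7, -2, -2], [2, -2, -6], [2, -6, -2]]
T³ = [[15, -14, -14], [14, 8, 0], [14, 0, 8]]

[[15, -14, -14], [14, 8, 0], [14, 0, 8]]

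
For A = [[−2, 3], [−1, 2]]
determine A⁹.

[[−2, 3], [−1, 2]]

A² = I (check: tr A = 0 and det A = −1), so A⁹ = A since 9 is odd.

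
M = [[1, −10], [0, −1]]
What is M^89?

M² = I (check: tr M = 0 and det M = −1), so M^89 = M since 89 is odd.

[[1, −10], [0, −1]]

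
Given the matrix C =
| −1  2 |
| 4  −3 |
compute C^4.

C^2 = [[9, −8], [−16, 17]]
C^3 = [[−41, 42], [84, −83]]
C^4 = [[209, −208], [−416, 417]]

[[209, −208], [−416, 417]]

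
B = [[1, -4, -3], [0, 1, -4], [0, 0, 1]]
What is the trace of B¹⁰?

3

B = I + N where N = [[0, -4, -3], [0, 0, -4], [0, 0, 0]] is strictly upper-triangular, so N³ = 0.
(I + N)¹⁰ = I + 10·N + 45·N² = [[1, -40, 690], [0, 1, -40], [0, 0, 1]].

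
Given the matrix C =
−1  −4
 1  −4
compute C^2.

[[−3, 20], [−5, 12]]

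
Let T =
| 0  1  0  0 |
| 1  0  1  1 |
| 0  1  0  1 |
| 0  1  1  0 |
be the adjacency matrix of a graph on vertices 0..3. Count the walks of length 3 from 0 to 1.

The number of length-3 walks from vertex 0 to vertex 1 is entry (0,1) of T^3, where T is the adjacency matrix.
T^2 = [[1, 0, 1, 1], [0, 3, 1, 1], [1, 1, 2, 1], [1, 1, 1, 2]]
T^3 = [[0, 3, 1, 1], [3, 2, 4, 4], [1, 4, 2, 3], [1, 4, 3, 2]]

3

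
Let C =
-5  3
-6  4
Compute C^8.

tr C = -1 and det C = -2, so the characteristic polynomial is λ² − (-1)λ + (-2) with roots 1 and -2.
Eigenvectors give P = [[1, -1], [2, -1]] with P⁻¹ = [[-1, 1], [-2, 1]], and C = P·diag(1, -2)·P⁻¹.
Then C^8 = P·diag(1, 256)·P⁻¹ = [[1, -256], [2, -256]] · [[-1, 1], [-2, 1]] = [[511, -255], [510, -254]].

[[511, -255], [510, -254]]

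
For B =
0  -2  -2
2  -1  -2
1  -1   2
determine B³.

B² = [[-6, 4, 0], [-4, -1, -6], [0, -3, 4]]
B³ = [[8, 8, 4], [-8, 15, -2], [-2, -1, 14]]

[[8, 8, 4], [-8, 15, -2], [-2, -1, 14]]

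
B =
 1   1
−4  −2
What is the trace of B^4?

B^2 = [[−3, −1], [4, 0]]
B^3 = [[1, −1], [4, 4]]
B^4 = [[5, 3], [−12, −4]]

1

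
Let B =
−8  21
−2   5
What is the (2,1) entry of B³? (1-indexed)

−14

tr B = −3 and det B = 2, so the characteristic polynomial is λ² − (−3)λ + (2) with roots −1 and −2.
Eigenvectors give P = [[3, 7], [1, 2]] with P⁻¹ = [[−2, 7], [1, −3]], and B = P·diag(−1, −2)·P⁻¹.
Then B³ = P·diag(−1, −8)·P⁻¹ = [[−3, −56], [−1, −16]] · [[−2, 7], [1, −3]] = [[−50, 147], [−14, 41]].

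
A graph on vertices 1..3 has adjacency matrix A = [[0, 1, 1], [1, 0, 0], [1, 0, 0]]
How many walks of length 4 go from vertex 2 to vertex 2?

The number of length-4 walks from vertex 2 to vertex 2 is entry (2,2) of A⁴, where A is the adjacency matrix.
A² = [[2, 0, 0], [0, 1, 1], [0, 1, 1]]
A³ = [[0, 2, 2], [2, 0, 0], [2, 0, 0]]
A⁴ = [[4, 0, 0], [0, 2, 2], [0, 2, 2]]

2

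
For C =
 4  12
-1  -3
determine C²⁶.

[[4, 12], [-1, -3]]

C² = C (a projection; rank 1, trace 1), so C²⁶ = C.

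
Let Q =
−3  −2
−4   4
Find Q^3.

Q^2 = [[17, −2], [−4, 24]]
Q^3 = [[−43, −42], [−84, 104]]

[[−43, −42], [−84, 104]]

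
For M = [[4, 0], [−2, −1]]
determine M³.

M² = [[16, 0], [−6, 1]]
M³ = [[64, 0], [−26, −1]]

[[64, 0], [−26, −1]]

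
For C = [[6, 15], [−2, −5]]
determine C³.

[[6, 15], [−2, −5]]

C² = C (a projection; rank 1, trace 1), so C³ = C.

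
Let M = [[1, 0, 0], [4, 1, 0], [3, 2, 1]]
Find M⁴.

M = I + N where N = [[0, 0, 0], [4, 0, 0], [3, 2, 0]] is strictly lower-triangular, so N³ = 0.
(I + N)⁴ = I + 4·N + 6·N² = [[1, 0, 0], [16, 1, 0], [60, 8, 1]].

[[1, 0, 0], [16, 1, 0], [60, 8, 1]]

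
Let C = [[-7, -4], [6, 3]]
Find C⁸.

tr C = -4 and det C = 3, so the characteristic polynomial is λ² − (-4)λ + (3) with roots -3 and -1.
Eigenvectors give P = [[-1, -2], [1, 3]] with P⁻¹ = [[-3, -2], [1, 1]], and C = P·diag(-3, -1)·P⁻¹.
Then C⁸ = P·diag(6561, 1)·P⁻¹ = [[-6561, -2], [6561, 3]] · [[-3, -2], [1, 1]] = [[19681, 13120], [-19680, -13119]].

[[19681, 13120], [-19680, -13119]]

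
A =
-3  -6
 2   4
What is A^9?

[[-3, -6], [2, 4]]

A² = A (a projection; rank 1, trace 1), so A^9 = A.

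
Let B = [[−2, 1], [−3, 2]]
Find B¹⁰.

B² = I (check: tr B = 0 and det B = −1), so B¹⁰ = I since 10 is even.

[[1, 0], [0, 1]]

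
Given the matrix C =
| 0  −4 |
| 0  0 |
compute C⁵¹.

C is strictly triangular, hence nilpotent: C² = 0, so C⁵¹ = 0.

[[0, 0], [0, 0]]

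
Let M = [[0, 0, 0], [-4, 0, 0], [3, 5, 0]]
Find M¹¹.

M is strictly triangular, hence nilpotent: M³ = 0, so M¹¹ = 0.

[[0, 0, 0], [0, 0, 0], [0, 0, 0]]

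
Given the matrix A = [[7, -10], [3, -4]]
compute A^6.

[[379, -630], [189, -314]]

tr A = 3 and det A = 2, so the characteristic polynomial is λ² − (3)λ + (2) with roots 2 and 1.
Eigenvectors give P = [[2, -5], [1, -3]] with P⁻¹ = [[3, -5], [1, -2]], and A = P·diag(2, 1)·P⁻¹.
Then A^6 = P·diag(64, 1)·P⁻¹ = [[128, -5], [64, -3]] · [[3, -5], [1, -2]] = [[379, -630], [189, -314]].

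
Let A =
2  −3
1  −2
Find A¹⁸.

A² = I (check: tr A = 0 and det A = −1), so A¹⁸ = I since 18 is even.

[[1, 0], [0, 1]]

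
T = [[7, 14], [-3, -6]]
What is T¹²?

[[7, 14], [-3, -6]]

T² = T (a projection; rank 1, trace 1), so T¹² = T.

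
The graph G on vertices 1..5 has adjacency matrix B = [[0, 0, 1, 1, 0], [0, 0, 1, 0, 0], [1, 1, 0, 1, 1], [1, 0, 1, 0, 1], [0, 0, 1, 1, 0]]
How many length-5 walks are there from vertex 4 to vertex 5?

32

The number of length-5 walks from vertex 4 to vertex 5 is entry (4,5) of B⁵, where B is the adjacency matrix.
B² = [[2, 1, 1, 1, 2], [1, 1, 0, 1, 1], [1, 0, 4, 2, 1], [1, 1, 2, 3, 1], [2, 1, 1, 1, 2]]
B³ = [[2, 1, 6, 5, 2], [1, 0, 4, 2, 1], [6, 4, 4, 6, 6], [5, 2, 6, 4, 5], [2, 1, 6, 5, 2]]
B⁴ = [[11, 6, 10, 10, 11], [6, 4, 4, 6, 6], [10, 4, 22, 16, 10], [10, 6, 16, 16, 10], [11, 6, 10, 10, 11]]
B⁵ = [[20, 10, 38, 32, 20], [10, 4, 22, 16, 10], [38, 22, 40, 42, 38], [32, 16, 42, 36, 32], [20, 10, 38, 32, 20]]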